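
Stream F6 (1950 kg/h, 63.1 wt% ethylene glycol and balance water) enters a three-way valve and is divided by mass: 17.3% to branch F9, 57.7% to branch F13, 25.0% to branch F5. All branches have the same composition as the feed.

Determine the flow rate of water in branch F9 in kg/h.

Branch F9 total = 0.173×1950 = 337.35 kg/h.
water in F9 = 0.369×337.35 = 124.48 kg/h.

124.5 kg/h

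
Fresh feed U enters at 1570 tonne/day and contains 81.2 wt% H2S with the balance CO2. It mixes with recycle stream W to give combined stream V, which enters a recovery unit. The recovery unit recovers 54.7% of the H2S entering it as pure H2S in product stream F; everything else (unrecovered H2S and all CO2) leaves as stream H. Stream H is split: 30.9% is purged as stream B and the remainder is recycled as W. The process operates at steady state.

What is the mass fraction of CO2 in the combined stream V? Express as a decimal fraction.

CO2 enters only via U and leaves only via the purge: 1570×0.188 = 0.309×(CO2 in H), and the recovery unit passes all CO2, so CO2 in V = CO2 in H = 955.21 tonne/day.
H2S in V: m_A = 1570×0.812 + (1−0.309)·(1−0.547)·m_A, so m_A = 1274.8/0.6870 = 1855.7 tonne/day.
V = 1855.7 + 955.21 = 2810.9 tonne/day.
CO2 fraction in V = 955.21/2810.9 = 0.3398.

0.3398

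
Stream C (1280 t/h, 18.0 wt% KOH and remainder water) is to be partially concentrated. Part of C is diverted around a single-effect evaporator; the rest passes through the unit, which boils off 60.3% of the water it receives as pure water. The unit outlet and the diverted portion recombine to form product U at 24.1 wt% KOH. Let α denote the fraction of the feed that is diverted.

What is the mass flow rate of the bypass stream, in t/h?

624.8 t/h

All 1280×0.180 = 230.4 t/h of KOH reaches U, so U = 230.4/0.241 = 956.02 t/h and vapour = 323.98 t/h.
The evaporator receives (1−α)·1280 of feed at 0.820 water and removes 0.603 of that water:
0.603×0.820×(1−α)×1280 = 323.98
(1−α) = 323.98/632.91 = 0.5119;  α = 0.4881.
Bypass flow = 0.4881×1280 = 624.77 t/h.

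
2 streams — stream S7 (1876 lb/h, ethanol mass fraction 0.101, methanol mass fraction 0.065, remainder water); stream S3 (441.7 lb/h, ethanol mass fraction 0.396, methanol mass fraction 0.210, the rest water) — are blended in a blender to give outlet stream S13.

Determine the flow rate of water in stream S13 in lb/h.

water out = water in = 1876×0.834 + 441.7×0.394 = 1738.6 lb/h.

1739 lb/h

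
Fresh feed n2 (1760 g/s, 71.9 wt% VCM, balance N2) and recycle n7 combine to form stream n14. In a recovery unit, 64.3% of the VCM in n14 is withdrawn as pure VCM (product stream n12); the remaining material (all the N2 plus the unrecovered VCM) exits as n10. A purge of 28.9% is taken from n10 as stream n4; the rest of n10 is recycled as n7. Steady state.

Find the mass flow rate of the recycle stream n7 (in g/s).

1647 g/s

N2 enters only via n2 and leaves only via the purge: 1760×0.281 = 0.289×(N2 in n10), and the recovery unit passes all N2, so N2 in n14 = N2 in n10 = 1711.3 g/s.
VCM in n14: m_A = 1760×0.719 + (1−0.289)·(1−0.643)·m_A, so m_A = 1265.4/0.7462 = 1695.9 g/s.
n10 = (1−0.643)×1695.9 + 1711.3 = 2316.7 g/s.
Recycle n7 = (1−0.289)×2316.7 = 1647.2 g/s.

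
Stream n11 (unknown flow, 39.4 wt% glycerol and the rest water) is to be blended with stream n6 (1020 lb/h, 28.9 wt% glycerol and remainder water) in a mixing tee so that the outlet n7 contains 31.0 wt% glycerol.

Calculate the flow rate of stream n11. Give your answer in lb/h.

255 lb/h

Let n11 be the unknown flow. Total out = 1020 + n11.
glycerol balance: 294.78 + 0.394·n11 = 0.310·(1020 + n11)
(0.394 − 0.310)·n11 = 0.310×1020 − 294.78 = 21.42
n11 = 21.42 / 0.084 = 255 lb/h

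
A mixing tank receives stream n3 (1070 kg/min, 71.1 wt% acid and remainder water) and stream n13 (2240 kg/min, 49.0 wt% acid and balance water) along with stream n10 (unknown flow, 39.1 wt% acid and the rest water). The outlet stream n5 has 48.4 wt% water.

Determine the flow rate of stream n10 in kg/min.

1203 kg/min

Let n10 be the unknown flow. Total out = 3310 + n10.
water balance: 1451.6 + 0.609·n10 = 0.484·(3310 + n10)
(0.609 − 0.484)·n10 = 0.484×3310 − 1451.6 = 150.41
n10 = 150.41 / 0.125 = 1203.3 kg/min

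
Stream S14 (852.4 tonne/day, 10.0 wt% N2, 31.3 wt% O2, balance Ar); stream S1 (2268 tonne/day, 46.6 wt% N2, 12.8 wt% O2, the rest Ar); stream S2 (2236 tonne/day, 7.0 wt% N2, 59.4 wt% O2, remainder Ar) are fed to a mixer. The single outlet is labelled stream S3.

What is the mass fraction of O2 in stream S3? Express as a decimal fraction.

Total flow out = 852.4 + 2268 + 2236 = 5356.4 tonne/day.
O2 in = 852.4×0.313 + 2268×0.128 + 2236×0.594 = 1885.3 tonne/day.
O2 mass fraction in S3 = 1885.3/5356.4 = 0.352.

0.352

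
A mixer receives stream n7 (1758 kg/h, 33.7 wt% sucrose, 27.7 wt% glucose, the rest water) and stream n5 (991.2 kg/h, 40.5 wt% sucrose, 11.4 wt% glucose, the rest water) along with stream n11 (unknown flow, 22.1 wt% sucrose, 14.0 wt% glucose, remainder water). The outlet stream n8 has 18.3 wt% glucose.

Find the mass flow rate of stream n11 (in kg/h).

Let n11 be the unknown flow. Total out = 2749.2 + n11.
glucose balance: 599.96 + 0.140·n11 = 0.183·(2749.2 + n11)
(0.140 − 0.183)·n11 = 0.183×2749.2 − 599.96 = -96.859
n11 = -96.859 / -0.043 = 2252.5 kg/h

2253 kg/h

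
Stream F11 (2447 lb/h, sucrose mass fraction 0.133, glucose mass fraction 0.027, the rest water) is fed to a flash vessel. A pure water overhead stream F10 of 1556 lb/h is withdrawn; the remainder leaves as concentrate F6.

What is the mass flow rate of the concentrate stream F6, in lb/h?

891 lb/h

Concentrate = 2447 − 1556 = 891 lb/h.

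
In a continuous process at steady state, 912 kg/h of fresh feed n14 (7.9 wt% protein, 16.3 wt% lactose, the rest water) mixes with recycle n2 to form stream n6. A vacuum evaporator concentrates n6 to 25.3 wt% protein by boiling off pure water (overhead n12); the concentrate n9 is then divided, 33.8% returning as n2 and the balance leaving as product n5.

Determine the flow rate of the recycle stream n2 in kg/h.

145.4 kg/h

Overall protein balance (none leaves overhead): protein in fresh feed = protein in product, i.e. 912×0.079 = (1−0.338)·n9·0.253.
n9 = 72.048/(0.253×0.662) = 430.17 kg/h.
Recycle n2 = 0.338×430.17 = 145.4 kg/h.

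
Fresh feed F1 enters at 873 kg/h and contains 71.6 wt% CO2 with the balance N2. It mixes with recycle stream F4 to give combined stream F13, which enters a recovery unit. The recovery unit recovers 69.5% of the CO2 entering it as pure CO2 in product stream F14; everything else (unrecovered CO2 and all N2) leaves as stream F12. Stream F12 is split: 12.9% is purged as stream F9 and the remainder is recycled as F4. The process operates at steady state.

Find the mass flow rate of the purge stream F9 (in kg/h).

281.4 kg/h

N2 enters only via F1 and leaves only via the purge: 873×0.284 = 0.129×(N2 in F12), and the recovery unit passes all N2, so N2 in F13 = N2 in F12 = 1922 kg/h.
CO2 in F13: m_A = 873×0.716 + (1−0.129)·(1−0.695)·m_A, so m_A = 625.07/0.7343 = 851.19 kg/h.
F12 = (1−0.695)×851.19 + 1922 = 2181.6 kg/h.
Purge F9 = 0.129×2181.6 = 281.42 kg/h.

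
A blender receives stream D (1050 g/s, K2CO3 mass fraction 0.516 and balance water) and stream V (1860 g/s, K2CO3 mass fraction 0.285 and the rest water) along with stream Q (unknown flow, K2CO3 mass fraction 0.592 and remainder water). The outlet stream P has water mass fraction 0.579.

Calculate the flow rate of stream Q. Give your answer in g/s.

Let Q be the unknown flow. Total out = 2910 + Q.
water balance: 1838.1 + 0.408·Q = 0.579·(2910 + Q)
(0.408 − 0.579)·Q = 0.579×2910 − 1838.1 = -153.21
Q = -153.21 / -0.171 = 895.96 g/s

896 g/s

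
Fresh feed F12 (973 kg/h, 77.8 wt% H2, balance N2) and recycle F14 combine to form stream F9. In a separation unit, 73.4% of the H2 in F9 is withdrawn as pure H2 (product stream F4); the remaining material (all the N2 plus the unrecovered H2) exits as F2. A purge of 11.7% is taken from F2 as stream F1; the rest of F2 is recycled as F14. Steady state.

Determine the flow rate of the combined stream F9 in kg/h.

N2 enters only via F12 and leaves only via the purge: 973×0.222 = 0.117×(N2 in F2), and the separation unit passes all N2, so N2 in F9 = N2 in F2 = 1846.2 kg/h.
H2 in F9: m_A = 973×0.778 + (1−0.117)·(1−0.734)·m_A, so m_A = 756.99/0.7651 = 989.38 kg/h.
F9 = 989.38 + 1846.2 = 2835.6 kg/h.

2836 kg/h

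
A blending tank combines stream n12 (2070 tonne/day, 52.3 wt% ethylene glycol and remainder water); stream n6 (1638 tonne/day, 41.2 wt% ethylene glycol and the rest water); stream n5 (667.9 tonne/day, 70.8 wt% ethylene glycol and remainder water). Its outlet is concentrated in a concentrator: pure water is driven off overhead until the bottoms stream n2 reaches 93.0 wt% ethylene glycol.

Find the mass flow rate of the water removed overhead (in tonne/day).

ethylene glycol entering = 2070×0.523 + 1638×0.412 + 667.9×0.708 = 2230.3 tonne/day.
All ethylene glycol reports to n2, so n2 = 2230.3/0.930 = 2398.2 tonne/day.
Total feed = 4375.9 tonne/day; overhead = 4375.9 − 2398.2 = 1977.7 tonne/day.

1978 tonne/day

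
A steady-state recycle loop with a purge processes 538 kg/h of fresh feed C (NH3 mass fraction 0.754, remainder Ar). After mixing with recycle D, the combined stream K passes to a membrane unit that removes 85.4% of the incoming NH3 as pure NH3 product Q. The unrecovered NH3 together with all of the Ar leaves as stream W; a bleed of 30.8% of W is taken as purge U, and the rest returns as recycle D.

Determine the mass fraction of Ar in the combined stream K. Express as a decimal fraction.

0.488

Ar enters only via C and leaves only via the purge: 538×0.246 = 0.308×(Ar in W), and the membrane unit passes all Ar, so Ar in K = Ar in W = 429.7 kg/h.
NH3 in K: m_A = 538×0.754 + (1−0.308)·(1−0.854)·m_A, so m_A = 405.65/0.8990 = 451.24 kg/h.
K = 451.24 + 429.7 = 880.94 kg/h.
Ar fraction in K = 429.7/880.94 = 0.488.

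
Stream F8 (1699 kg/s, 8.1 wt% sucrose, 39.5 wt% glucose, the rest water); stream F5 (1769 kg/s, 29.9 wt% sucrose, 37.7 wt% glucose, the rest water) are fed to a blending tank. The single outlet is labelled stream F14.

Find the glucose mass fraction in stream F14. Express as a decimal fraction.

0.3858

Total flow out = 1699 + 1769 = 3468 kg/s.
glucose in = 1699×0.395 + 1769×0.377 = 1338 kg/s.
glucose mass fraction in F14 = 1338/3468 = 0.3858.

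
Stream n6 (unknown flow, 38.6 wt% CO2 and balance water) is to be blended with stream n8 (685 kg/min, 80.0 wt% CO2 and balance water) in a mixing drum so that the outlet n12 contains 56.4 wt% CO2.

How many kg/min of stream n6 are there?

908.2 kg/min

Let n6 be the unknown flow. Total out = 685 + n6.
CO2 balance: 548 + 0.386·n6 = 0.564·(685 + n6)
(0.386 − 0.564)·n6 = 0.564×685 − 548 = -161.66
n6 = -161.66 / -0.178 = 908.2 kg/min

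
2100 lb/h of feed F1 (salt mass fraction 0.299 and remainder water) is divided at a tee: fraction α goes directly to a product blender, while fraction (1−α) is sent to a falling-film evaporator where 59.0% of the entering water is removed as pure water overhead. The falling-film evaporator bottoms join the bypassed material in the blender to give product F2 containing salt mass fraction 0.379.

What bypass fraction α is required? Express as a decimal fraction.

0.490

All 2100×0.299 = 627.9 lb/h of salt reaches F2, so F2 = 627.9/0.379 = 1656.7 lb/h and vapour = 443.27 lb/h.
The evaporator receives (1−α)·2100 of feed at 0.701 water and removes 0.590 of that water:
0.590×0.701×(1−α)×2100 = 443.27
(1−α) = 443.27/868.54 = 0.5104;  α = 0.4896.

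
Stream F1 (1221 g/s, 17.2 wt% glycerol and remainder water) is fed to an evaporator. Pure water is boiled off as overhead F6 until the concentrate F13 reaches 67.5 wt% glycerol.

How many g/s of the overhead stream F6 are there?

909.9 g/s

glycerol is conserved: 1221×0.172 = 210.01 g/s all reports to the concentrate.
Concentrate = 210.01/(target fraction) = 311.13 g/s.
Overhead = 1221 − 311.13 = 909.87 g/s.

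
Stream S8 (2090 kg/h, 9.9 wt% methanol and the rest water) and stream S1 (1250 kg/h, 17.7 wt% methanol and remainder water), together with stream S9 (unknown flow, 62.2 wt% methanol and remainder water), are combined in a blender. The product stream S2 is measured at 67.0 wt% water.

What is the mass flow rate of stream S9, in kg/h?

Let S9 be the unknown flow. Total out = 3340 + S9.
water balance: 2911.8 + 0.378·S9 = 0.670·(3340 + S9)
(0.378 − 0.670)·S9 = 0.670×3340 − 2911.8 = -674.04
S9 = -674.04 / -0.292 = 2308.4 kg/h

2308 kg/h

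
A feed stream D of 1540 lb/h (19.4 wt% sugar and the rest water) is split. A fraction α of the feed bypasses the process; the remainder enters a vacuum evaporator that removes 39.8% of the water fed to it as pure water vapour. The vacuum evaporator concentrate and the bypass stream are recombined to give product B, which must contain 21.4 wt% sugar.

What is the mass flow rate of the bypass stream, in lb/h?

1091 lb/h

All 1540×0.194 = 298.76 lb/h of sugar reaches B, so B = 298.76/0.214 = 1396.1 lb/h and vapour = 143.93 lb/h.
The evaporator receives (1−α)·1540 of feed at 0.806 water and removes 0.398 of that water:
0.398×0.806×(1−α)×1540 = 143.93
(1−α) = 143.93/494.01 = 0.2913;  α = 0.7087.
Bypass flow = 0.7087×1540 = 1091.3 lb/h.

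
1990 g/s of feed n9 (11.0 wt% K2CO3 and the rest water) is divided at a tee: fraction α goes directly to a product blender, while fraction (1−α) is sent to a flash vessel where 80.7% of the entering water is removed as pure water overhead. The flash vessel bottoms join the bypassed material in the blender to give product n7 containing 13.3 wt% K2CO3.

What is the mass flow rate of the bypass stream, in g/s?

All 1990×0.110 = 218.9 g/s of K2CO3 reaches n7, so n7 = 218.9/0.133 = 1645.9 g/s and vapour = 344.14 g/s.
The evaporator receives (1−α)·1990 of feed at 0.890 water and removes 0.807 of that water:
0.807×0.890×(1−α)×1990 = 344.14
(1−α) = 344.14/1429.3 = 0.2408;  α = 0.7592.
Bypass flow = 0.7592×1990 = 1510.9 g/s.

1511 g/s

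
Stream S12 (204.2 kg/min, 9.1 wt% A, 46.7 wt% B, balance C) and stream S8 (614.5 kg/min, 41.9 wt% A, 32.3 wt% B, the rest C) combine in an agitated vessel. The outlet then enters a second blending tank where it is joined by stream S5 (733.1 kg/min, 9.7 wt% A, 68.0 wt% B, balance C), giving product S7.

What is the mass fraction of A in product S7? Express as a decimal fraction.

0.224

Overall, product flow = 1551.8 kg/min.
A in = 204.2×0.091 + 614.5×0.419 + 733.1×0.097 = 347.17 kg/min.
A fraction in S7 = 0.224.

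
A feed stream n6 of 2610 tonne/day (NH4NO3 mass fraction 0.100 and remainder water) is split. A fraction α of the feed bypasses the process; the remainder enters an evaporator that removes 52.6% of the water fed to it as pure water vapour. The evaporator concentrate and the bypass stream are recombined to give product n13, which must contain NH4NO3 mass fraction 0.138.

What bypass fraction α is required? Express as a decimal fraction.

All 2610×0.100 = 261 tonne/day of NH4NO3 reaches n13, so n13 = 261/0.138 = 1891.3 tonne/day and vapour = 718.7 tonne/day.
The evaporator receives (1−α)·2610 of feed at 0.900 water and removes 0.526 of that water:
0.526×0.900×(1−α)×2610 = 718.7
(1−α) = 718.7/1235.6 = 0.5817;  α = 0.4183.

0.418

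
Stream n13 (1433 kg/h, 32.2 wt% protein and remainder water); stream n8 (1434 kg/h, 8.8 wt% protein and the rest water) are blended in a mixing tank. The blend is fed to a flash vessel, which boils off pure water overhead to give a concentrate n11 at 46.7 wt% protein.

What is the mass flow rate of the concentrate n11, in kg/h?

1258 kg/h

protein entering = 1433×0.322 + 1434×0.088 = 587.62 kg/h.
All protein reports to n11, so n11 = 587.62/0.467 = 1258.3 kg/h.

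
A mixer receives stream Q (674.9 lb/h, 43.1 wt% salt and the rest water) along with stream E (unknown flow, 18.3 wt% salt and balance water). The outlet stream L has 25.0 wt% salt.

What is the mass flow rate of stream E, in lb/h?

Let E be the unknown flow. Total out = 674.9 + E.
salt balance: 290.88 + 0.183·E = 0.250·(674.9 + E)
(0.183 − 0.250)·E = 0.250×674.9 − 290.88 = -122.16
E = -122.16 / -0.067 = 1823.2 lb/h

1823 lb/h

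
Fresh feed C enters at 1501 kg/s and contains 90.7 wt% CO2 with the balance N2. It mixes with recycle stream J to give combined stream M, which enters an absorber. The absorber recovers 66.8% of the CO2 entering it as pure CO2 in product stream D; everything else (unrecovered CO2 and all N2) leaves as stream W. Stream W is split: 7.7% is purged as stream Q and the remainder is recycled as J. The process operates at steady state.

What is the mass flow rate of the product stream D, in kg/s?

CO2 in M: m_A = 1501×0.907 + (1−0.077)·(1−0.668)·m_A, so m_A = 1361.4/0.6936 = 1962.9 kg/s.
Product D = 0.668×1962.9 = 1311.2 kg/s.

1311 kg/s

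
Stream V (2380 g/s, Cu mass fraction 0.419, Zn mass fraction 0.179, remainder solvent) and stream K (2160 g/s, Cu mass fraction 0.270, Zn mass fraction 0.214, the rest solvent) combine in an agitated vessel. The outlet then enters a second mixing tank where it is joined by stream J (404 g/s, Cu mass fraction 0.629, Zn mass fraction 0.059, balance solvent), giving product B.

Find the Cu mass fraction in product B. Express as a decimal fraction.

Overall, product flow = 4944 g/s.
Cu in = 2380×0.419 + 2160×0.270 + 404×0.629 = 1834.5 g/s.
Cu fraction in B = 0.371.

0.371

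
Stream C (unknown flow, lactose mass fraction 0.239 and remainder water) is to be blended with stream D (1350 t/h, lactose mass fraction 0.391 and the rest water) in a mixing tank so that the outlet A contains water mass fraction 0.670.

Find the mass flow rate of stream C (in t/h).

Let C be the unknown flow. Total out = 1350 + C.
water balance: 822.15 + 0.761·C = 0.670·(1350 + C)
(0.761 − 0.670)·C = 0.670×1350 − 822.15 = 82.35
C = 82.35 / 0.091 = 904.95 t/h

904.9 t/h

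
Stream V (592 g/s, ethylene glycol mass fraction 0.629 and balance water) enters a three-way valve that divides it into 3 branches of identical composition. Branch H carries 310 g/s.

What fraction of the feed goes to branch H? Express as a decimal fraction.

Fraction to H = 310/592 = 0.5236.

0.524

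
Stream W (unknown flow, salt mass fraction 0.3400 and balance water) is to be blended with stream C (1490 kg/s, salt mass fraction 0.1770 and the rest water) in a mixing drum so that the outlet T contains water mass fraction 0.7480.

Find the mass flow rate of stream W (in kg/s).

Let W be the unknown flow. Total out = 1490 + W.
water balance: 1226.3 + 0.660·W = 0.748·(1490 + W)
(0.660 − 0.748)·W = 0.748×1490 − 1226.3 = -111.75
W = -111.75 / -0.088 = 1269.9 kg/s

1270 kg/s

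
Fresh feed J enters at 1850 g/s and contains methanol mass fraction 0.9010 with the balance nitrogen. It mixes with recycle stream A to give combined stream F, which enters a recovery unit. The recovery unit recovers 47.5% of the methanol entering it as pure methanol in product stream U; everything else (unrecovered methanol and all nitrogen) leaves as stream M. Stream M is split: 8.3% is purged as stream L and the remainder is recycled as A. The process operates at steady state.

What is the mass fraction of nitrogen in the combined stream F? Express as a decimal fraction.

0.4071

nitrogen enters only via J and leaves only via the purge: 1850×0.099 = 0.083×(nitrogen in M), and the recovery unit passes all nitrogen, so nitrogen in F = nitrogen in M = 2206.6 g/s.
methanol in F: m_A = 1850×0.901 + (1−0.083)·(1−0.475)·m_A, so m_A = 1666.9/0.5186 = 3214.3 g/s.
F = 3214.3 + 2206.6 = 5420.9 g/s.
nitrogen fraction in F = 2206.6/5420.9 = 0.4071.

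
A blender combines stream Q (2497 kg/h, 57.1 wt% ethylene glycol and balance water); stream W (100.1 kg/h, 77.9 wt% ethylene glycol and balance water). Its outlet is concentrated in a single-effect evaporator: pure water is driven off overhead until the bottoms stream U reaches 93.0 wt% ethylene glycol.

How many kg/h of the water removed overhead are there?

ethylene glycol entering = 2497×0.571 + 100.1×0.779 = 1503.8 kg/h.
All ethylene glycol reports to U, so U = 1503.8/0.930 = 1617 kg/h.
Total feed = 2597.1 kg/h; overhead = 2597.1 − 1617 = 980.15 kg/h.

980.1 kg/h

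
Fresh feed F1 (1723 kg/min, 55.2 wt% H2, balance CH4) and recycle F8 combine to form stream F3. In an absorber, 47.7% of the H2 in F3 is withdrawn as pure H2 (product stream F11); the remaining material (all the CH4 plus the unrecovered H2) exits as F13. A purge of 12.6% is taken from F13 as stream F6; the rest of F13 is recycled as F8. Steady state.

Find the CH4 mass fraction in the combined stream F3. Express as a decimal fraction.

CH4 enters only via F1 and leaves only via the purge: 1723×0.448 = 0.126×(CH4 in F13), and the absorber passes all CH4, so CH4 in F3 = CH4 in F13 = 6126.2 kg/min.
H2 in F3: m_A = 1723×0.552 + (1−0.126)·(1−0.477)·m_A, so m_A = 951.1/0.5429 = 1751.9 kg/min.
F3 = 1751.9 + 6126.2 = 7878.1 kg/min.
CH4 fraction in F3 = 6126.2/7878.1 = 0.778.

0.778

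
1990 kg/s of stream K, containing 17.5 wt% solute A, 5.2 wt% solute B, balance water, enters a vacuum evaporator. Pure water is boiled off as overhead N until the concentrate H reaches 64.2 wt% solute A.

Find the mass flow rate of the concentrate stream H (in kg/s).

542.4 kg/s

solute A is conserved: 1990×0.175 = 348.25 kg/s all reports to the concentrate.
Concentrate = 348.25/(target fraction) = 542.45 kg/s.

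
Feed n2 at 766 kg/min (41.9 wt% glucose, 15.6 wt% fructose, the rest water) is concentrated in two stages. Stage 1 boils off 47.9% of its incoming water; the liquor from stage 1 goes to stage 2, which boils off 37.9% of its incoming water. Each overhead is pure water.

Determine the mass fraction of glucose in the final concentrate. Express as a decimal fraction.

0.588

water in feed = 766×0.425 = 325.55 kg/min.
After stage 1: water left = (1−0.479)×325.55 = 169.61; stream total = 610.06 kg/min.
After stage 2: water left = (1−0.379)×169.61 = 105.33; final concentrate = 545.78 kg/min.
glucose fraction = 320.95/545.78 = 0.588.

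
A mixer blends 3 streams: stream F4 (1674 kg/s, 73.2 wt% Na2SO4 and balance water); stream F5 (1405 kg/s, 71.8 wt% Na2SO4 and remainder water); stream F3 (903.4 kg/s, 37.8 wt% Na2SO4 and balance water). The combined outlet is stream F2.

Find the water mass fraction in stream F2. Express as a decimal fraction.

Total flow out = 1674 + 1405 + 903.4 = 3982.4 kg/s.
water in = 1674×0.268 + 1405×0.282 + 903.4×0.622 = 1406.8 kg/s.
water mass fraction in F2 = 1406.8/3982.4 = 0.353.

0.353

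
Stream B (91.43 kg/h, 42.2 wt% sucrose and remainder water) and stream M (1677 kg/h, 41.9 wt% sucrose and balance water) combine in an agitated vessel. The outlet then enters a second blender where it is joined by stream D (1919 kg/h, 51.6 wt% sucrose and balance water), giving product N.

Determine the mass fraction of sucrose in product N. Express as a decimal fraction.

Overall, product flow = 3687.4 kg/h.
sucrose in = 91.43×0.422 + 1677×0.419 + 1919×0.516 = 1731.5 kg/h.
sucrose fraction in N = 0.470.

0.470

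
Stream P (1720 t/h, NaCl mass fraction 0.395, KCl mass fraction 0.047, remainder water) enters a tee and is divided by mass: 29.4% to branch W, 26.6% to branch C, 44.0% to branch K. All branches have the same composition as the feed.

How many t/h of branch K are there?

Branch K flow = 0.440×1720 = 756.8 t/h.

756.8 t/h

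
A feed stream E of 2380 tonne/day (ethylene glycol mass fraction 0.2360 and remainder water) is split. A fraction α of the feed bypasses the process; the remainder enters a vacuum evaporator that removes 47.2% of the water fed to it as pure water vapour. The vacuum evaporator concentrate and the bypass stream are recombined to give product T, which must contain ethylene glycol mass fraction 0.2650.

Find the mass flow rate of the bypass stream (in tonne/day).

All 2380×0.236 = 561.68 tonne/day of ethylene glycol reaches T, so T = 561.68/0.265 = 2119.5 tonne/day and vapour = 260.45 tonne/day.
The evaporator receives (1−α)·2380 of feed at 0.764 water and removes 0.472 of that water:
0.472×0.764×(1−α)×2380 = 260.45
(1−α) = 260.45/858.25 = 0.3035;  α = 0.6965.
Bypass flow = 0.6965×2380 = 1657.7 tonne/day.

1658 tonne/day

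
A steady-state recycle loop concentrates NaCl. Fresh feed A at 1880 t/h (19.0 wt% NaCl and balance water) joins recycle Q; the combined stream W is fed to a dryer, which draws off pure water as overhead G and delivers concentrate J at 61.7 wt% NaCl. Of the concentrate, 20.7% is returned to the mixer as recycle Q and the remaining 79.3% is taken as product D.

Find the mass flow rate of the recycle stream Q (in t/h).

Overall NaCl balance (none leaves overhead): NaCl in fresh feed = NaCl in product, i.e. 1880×0.190 = (1−0.207)·J·0.617.
J = 357.2/(0.617×0.793) = 730.05 t/h.
Recycle Q = 0.207×730.05 = 151.12 t/h.

151.1 t/h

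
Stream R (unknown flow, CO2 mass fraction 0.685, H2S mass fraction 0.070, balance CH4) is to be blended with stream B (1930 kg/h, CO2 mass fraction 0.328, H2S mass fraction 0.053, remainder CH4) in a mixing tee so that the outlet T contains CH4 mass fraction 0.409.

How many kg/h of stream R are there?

Let R be the unknown flow. Total out = 1930 + R.
CH4 balance: 1194.7 + 0.245·R = 0.409·(1930 + R)
(0.245 − 0.409)·R = 0.409×1930 − 1194.7 = -405.3
R = -405.3 / -0.164 = 2471.3 kg/h

2471 kg/h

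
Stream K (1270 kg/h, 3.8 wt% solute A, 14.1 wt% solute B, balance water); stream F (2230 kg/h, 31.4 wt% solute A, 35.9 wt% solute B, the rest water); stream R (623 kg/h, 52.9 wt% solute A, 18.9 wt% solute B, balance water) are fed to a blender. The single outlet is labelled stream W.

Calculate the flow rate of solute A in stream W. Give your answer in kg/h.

1078 kg/h

solute A out = solute A in = 1270×0.038 + 2230×0.314 + 623×0.529 = 1078 kg/h.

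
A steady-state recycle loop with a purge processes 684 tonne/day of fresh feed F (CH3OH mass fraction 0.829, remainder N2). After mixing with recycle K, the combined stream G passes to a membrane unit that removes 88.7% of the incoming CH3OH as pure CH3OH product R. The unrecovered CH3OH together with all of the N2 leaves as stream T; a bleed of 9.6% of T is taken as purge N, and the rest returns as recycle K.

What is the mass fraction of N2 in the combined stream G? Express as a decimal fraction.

0.659

N2 enters only via F and leaves only via the purge: 684×0.171 = 0.096×(N2 in T), and the membrane unit passes all N2, so N2 in G = N2 in T = 1218.4 tonne/day.
CH3OH in G: m_A = 684×0.829 + (1−0.096)·(1−0.887)·m_A, so m_A = 567.04/0.8978 = 631.55 tonne/day.
G = 631.55 + 1218.4 = 1849.9 tonne/day.
N2 fraction in G = 1218.4/1849.9 = 0.659.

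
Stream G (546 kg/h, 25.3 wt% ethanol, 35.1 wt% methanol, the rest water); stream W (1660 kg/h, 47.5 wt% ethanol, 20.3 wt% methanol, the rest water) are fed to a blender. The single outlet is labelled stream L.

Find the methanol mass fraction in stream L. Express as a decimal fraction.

0.2396

Total flow out = 546 + 1660 = 2206 kg/h.
methanol in = 546×0.351 + 1660×0.203 = 528.63 kg/h.
methanol mass fraction in L = 528.63/2206 = 0.2396.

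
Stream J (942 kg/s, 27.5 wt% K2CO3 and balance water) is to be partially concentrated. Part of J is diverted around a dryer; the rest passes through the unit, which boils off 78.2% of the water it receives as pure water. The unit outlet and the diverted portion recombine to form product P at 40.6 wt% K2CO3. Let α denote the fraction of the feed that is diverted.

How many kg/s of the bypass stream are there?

405.9 kg/s

All 942×0.275 = 259.05 kg/s of K2CO3 reaches P, so P = 259.05/0.406 = 638.05 kg/s and vapour = 303.95 kg/s.
The evaporator receives (1−α)·942 of feed at 0.725 water and removes 0.782 of that water:
0.782×0.725×(1−α)×942 = 303.95
(1−α) = 303.95/534.07 = 0.5691;  α = 0.4309.
Bypass flow = 0.4309×942 = 405.89 kg/s.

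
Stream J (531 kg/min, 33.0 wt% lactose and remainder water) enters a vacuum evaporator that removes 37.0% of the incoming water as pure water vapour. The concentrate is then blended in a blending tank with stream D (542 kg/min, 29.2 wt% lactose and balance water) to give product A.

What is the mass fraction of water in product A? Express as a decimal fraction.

Vapour removed = 0.370×0.670×531 = 131.63 kg/min; concentrate = 399.37 kg/min.
water reaching the mixer = 224.14 (from concentrate) + 542×0.708 = 607.87 kg/min.
Product flow = 399.37 + 542 = 941.37 kg/min; water fraction = 0.646.

0.646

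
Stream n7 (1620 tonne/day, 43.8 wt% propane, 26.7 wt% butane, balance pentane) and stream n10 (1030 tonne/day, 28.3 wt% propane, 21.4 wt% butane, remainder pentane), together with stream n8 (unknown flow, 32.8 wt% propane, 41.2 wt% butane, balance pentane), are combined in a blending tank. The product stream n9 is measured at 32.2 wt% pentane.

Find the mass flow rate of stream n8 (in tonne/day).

Let n8 be the unknown flow. Total out = 2650 + n8.
pentane balance: 995.99 + 0.260·n8 = 0.322·(2650 + n8)
(0.260 − 0.322)·n8 = 0.322×2650 − 995.99 = -142.69
n8 = -142.69 / -0.062 = 2301.5 tonne/day

2301 tonne/day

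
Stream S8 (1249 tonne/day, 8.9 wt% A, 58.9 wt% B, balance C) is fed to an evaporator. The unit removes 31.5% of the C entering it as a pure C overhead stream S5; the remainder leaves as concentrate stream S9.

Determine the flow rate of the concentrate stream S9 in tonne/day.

C entering = 1249×0.322 = 402.18 tonne/day; overhead removed = 0.315×402.18 = 126.69 tonne/day.
Concentrate = 1249 − 126.69 = 1122.3 tonne/day.

1122 tonne/day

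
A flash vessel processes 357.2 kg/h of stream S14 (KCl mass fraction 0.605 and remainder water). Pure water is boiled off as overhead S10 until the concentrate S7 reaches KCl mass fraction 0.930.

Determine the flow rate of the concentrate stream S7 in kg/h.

KCl is conserved: 357.2×0.605 = 216.11 kg/h all reports to the concentrate.
Concentrate = 216.11/(target fraction) = 232.37 kg/h.

232.4 kg/h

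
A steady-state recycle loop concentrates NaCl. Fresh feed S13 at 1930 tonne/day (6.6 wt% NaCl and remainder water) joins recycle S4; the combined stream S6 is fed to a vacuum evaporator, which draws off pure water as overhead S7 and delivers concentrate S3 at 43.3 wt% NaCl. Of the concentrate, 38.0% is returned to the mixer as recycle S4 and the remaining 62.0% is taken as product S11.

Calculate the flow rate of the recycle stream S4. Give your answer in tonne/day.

Overall NaCl balance (none leaves overhead): NaCl in fresh feed = NaCl in product, i.e. 1930×0.066 = (1−0.380)·S3·0.433.
S3 = 127.38/(0.433×0.620) = 474.48 tonne/day.
Recycle S4 = 0.380×474.48 = 180.3 tonne/day.

180.3 tonne/day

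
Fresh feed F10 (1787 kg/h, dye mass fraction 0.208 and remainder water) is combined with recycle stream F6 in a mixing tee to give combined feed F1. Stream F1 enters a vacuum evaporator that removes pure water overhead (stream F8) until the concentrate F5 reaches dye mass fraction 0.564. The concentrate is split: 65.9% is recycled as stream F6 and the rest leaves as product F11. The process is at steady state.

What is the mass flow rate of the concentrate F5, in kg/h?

1933 kg/h

Overall dye balance (none leaves overhead): dye in fresh feed = dye in product, i.e. 1787×0.208 = (1−0.659)·F5·0.564.
F5 = 371.7/(0.564×0.341) = 1932.7 kg/h.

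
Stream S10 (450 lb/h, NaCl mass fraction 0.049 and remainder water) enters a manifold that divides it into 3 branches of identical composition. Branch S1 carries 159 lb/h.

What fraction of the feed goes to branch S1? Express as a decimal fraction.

0.353

Fraction to S1 = 159/450 = 0.3533.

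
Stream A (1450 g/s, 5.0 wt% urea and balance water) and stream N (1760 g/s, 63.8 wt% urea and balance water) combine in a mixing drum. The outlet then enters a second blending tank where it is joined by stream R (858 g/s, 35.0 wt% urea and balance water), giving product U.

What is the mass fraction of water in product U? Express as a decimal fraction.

0.632

Overall, product flow = 4068 g/s.
water in = 1450×0.950 + 1760×0.362 + 858×0.650 = 2572.3 g/s.
water fraction in U = 0.632.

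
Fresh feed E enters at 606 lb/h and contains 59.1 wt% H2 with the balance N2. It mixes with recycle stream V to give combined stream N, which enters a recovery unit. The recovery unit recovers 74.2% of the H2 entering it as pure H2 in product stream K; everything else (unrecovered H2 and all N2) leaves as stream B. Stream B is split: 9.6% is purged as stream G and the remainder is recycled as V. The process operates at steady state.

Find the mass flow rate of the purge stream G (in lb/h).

N2 enters only via E and leaves only via the purge: 606×0.409 = 0.096×(N2 in B), and the recovery unit passes all N2, so N2 in N = N2 in B = 2581.8 lb/h.
H2 in N: m_A = 606×0.591 + (1−0.096)·(1−0.742)·m_A, so m_A = 358.15/0.7668 = 467.09 lb/h.
B = (1−0.742)×467.09 + 2581.8 = 2702.3 lb/h.
Purge G = 0.096×2702.3 = 259.42 lb/h.

259.4 lb/h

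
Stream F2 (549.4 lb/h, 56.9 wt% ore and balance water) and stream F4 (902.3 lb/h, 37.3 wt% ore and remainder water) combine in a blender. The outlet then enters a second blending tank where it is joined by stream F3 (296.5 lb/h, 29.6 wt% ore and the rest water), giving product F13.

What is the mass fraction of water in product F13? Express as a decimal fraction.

0.578

Overall, product flow = 1748.2 lb/h.
water in = 549.4×0.431 + 902.3×0.627 + 296.5×0.704 = 1011.3 lb/h.
water fraction in F13 = 0.578.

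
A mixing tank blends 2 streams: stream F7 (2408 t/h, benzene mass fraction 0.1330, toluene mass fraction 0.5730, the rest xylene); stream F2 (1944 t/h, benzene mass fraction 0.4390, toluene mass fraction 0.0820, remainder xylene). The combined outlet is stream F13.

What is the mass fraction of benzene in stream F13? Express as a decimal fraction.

Total flow out = 2408 + 1944 = 4352 t/h.
benzene in = 2408×0.133 + 1944×0.439 = 1173.7 t/h.
benzene mass fraction in F13 = 1173.7/4352 = 0.2697.

0.2697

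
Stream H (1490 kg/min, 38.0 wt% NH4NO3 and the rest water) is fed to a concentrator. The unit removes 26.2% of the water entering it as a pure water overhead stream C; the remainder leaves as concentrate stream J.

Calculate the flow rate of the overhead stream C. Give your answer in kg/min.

water entering = 1490×0.620 = 923.8 kg/min; overhead removed = 0.262×923.8 = 242.04 kg/min.

242 kg/min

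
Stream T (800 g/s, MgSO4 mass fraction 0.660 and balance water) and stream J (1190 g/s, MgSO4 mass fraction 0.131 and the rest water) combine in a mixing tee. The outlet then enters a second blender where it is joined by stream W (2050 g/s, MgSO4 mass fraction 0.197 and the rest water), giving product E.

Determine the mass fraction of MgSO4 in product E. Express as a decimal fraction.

Overall, product flow = 4040 g/s.
MgSO4 in = 800×0.660 + 1190×0.131 + 2050×0.197 = 1087.7 g/s.
MgSO4 fraction in E = 0.269.

0.269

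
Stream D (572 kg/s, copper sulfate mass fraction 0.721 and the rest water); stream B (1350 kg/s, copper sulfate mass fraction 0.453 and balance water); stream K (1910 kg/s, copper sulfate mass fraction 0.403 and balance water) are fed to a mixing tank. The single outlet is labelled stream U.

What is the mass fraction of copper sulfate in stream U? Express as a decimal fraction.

0.468

Total flow out = 572 + 1350 + 1910 = 3832 kg/s.
copper sulfate in = 572×0.721 + 1350×0.453 + 1910×0.403 = 1793.7 kg/s.
copper sulfate mass fraction in U = 1793.7/3832 = 0.468.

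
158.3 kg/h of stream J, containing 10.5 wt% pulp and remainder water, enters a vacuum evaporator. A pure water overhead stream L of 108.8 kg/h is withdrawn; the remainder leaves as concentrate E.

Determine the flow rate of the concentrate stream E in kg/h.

Concentrate = 158.3 − 108.8 = 49.5 kg/h.

49.5 kg/h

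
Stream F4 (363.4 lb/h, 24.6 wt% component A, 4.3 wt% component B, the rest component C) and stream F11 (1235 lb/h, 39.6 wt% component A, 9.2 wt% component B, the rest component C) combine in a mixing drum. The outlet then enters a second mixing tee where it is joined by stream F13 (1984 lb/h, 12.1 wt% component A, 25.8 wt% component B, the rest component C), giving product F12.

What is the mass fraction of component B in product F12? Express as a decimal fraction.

0.179

Overall, product flow = 3582.4 lb/h.
component B in = 363.4×0.043 + 1235×0.092 + 1984×0.258 = 641.12 lb/h.
component B fraction in F12 = 0.179.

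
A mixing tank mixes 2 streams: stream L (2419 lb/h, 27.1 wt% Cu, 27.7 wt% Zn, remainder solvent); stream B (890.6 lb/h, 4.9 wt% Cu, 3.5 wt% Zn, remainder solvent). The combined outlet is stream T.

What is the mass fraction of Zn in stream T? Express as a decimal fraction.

Total flow out = 2419 + 890.6 = 3309.6 lb/h.
Zn in = 2419×0.277 + 890.6×0.035 = 701.23 lb/h.
Zn mass fraction in T = 701.23/3309.6 = 0.212.

0.212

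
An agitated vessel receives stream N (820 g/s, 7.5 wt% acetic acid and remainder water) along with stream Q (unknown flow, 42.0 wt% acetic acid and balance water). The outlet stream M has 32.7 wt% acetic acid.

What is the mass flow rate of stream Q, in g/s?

2222 g/s

Let Q be the unknown flow. Total out = 820 + Q.
acetic acid balance: 61.5 + 0.420·Q = 0.327·(820 + Q)
(0.420 − 0.327)·Q = 0.327×820 − 61.5 = 206.64
Q = 206.64 / 0.093 = 2221.9 g/s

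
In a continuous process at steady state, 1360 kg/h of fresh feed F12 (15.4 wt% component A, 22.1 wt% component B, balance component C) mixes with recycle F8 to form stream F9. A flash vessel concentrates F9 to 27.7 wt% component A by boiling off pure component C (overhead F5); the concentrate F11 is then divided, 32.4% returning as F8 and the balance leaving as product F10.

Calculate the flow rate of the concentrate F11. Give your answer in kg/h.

Overall component A balance (none leaves overhead): component A in fresh feed = component A in product, i.e. 1360×0.154 = (1−0.324)·F11·0.277.
F11 = 209.44/(0.277×0.676) = 1118.5 kg/h.

1118 kg/h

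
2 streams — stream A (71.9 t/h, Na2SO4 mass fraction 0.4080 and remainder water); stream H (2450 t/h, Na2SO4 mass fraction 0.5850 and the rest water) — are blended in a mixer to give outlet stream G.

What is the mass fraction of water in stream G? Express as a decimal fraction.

0.4200

Total flow out = 71.9 + 2450 = 2521.9 t/h.
water in = 71.9×0.592 + 2450×0.415 = 1059.3 t/h.
water mass fraction in G = 1059.3/2521.9 = 0.4200.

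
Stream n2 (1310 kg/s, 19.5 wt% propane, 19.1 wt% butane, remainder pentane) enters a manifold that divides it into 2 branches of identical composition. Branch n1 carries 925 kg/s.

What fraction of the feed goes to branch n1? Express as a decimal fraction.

0.706

Fraction to n1 = 925/1310 = 0.7061.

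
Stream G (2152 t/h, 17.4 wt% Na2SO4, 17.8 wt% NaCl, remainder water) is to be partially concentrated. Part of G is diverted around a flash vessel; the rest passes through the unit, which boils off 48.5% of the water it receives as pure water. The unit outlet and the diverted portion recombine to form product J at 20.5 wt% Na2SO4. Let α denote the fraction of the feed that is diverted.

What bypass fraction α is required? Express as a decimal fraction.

0.519

All 2152×0.174 = 374.45 t/h of Na2SO4 reaches J, so J = 374.45/0.205 = 1826.6 t/h and vapour = 325.42 t/h.
The evaporator receives (1−α)·2152 of feed at 0.648 water and removes 0.485 of that water:
0.485×0.648×(1−α)×2152 = 325.42
(1−α) = 325.42/676.33 = 0.4812;  α = 0.5188.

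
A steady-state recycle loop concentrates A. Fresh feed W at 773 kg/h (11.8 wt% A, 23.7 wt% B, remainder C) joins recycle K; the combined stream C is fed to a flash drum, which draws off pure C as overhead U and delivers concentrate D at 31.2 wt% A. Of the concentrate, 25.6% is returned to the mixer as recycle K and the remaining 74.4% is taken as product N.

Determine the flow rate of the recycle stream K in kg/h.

Overall A balance (none leaves overhead): A in fresh feed = A in product, i.e. 773×0.118 = (1−0.256)·D·0.312.
D = 91.214/(0.312×0.744) = 392.95 kg/h.
Recycle K = 0.256×392.95 = 100.59 kg/h.

100.6 kg/h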